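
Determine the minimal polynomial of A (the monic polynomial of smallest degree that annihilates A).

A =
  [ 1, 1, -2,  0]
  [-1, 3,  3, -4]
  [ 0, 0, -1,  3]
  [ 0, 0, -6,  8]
x^4 - 11*x^3 + 42*x^2 - 68*x + 40

The characteristic polynomial is χ_A(x) = (x - 5)*(x - 2)^3, so the eigenvalues are known. The minimal polynomial is
  m_A(x) = Π_λ (x − λ)^{k_λ}
where k_λ is the size of the *largest* Jordan block for λ (equivalently, the smallest k with (A − λI)^k v = 0 for every generalised eigenvector v of λ).

  λ = 2: largest Jordan block has size 3, contributing (x − 2)^3
  λ = 5: largest Jordan block has size 1, contributing (x − 5)

So m_A(x) = (x - 5)*(x - 2)^3 = x^4 - 11*x^3 + 42*x^2 - 68*x + 40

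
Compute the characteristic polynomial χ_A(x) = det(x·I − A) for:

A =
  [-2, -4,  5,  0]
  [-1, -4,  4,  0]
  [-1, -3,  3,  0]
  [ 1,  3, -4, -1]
x^4 + 4*x^3 + 6*x^2 + 4*x + 1

Expanding det(x·I − A) (e.g. by cofactor expansion or by noting that A is similar to its Jordan form J, which has the same characteristic polynomial as A) gives
  χ_A(x) = x^4 + 4*x^3 + 6*x^2 + 4*x + 1
which factors as (x + 1)^4. The eigenvalues (with algebraic multiplicities) are λ = -1 with multiplicity 4.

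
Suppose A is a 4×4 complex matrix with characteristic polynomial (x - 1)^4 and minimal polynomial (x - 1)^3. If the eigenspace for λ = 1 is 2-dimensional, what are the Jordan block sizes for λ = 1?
Block sizes for λ = 1: [3, 1]

Step 1 — from the characteristic polynomial, algebraic multiplicity of λ = 1 is 4. From dim ker(A − (1)·I) = 2, there are exactly 2 Jordan blocks for λ = 1.
Step 2 — from the minimal polynomial, the factor (x − 1)^3 tells us the largest block for λ = 1 has size 3.
Step 3 — with total size 4, 2 blocks, and largest block 3, the block sizes (in nonincreasing order) are [3, 1].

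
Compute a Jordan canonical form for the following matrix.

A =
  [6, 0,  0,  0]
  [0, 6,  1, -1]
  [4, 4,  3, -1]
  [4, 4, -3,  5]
J_1(2) ⊕ J_2(6) ⊕ J_1(6)

The characteristic polynomial is
  det(x·I − A) = x^4 - 20*x^3 + 144*x^2 - 432*x + 432 = (x - 6)^3*(x - 2)

Eigenvalues and multiplicities (the geometric multiplicity of λ is n − rank(A − λI), which equals the number of Jordan blocks for λ):
  λ = 2: algebraic multiplicity = 1, geometric multiplicity = 1
  λ = 6: algebraic multiplicity = 3, geometric multiplicity = 2

Determining the block sizes for each eigenvalue:
  λ = 2: one block (gm = 1), so the single block has size am = 1 → block sizes [1]
  λ = 6: 2 blocks summing to 3 forces exactly one block of size 2 and the rest size 1 → block sizes [2, 1]

Assembling the blocks gives a Jordan form
J =
  [2, 0, 0, 0]
  [0, 6, 1, 0]
  [0, 0, 6, 0]
  [0, 0, 0, 6]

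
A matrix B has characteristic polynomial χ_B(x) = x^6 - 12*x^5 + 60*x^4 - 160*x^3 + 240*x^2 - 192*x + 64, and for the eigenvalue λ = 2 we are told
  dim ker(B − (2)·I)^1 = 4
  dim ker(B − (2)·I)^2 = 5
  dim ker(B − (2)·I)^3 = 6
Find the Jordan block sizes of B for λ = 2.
Block sizes for λ = 2: [3, 1, 1, 1]

From the dimensions of kernels of powers, the number of Jordan blocks of size at least j is d_j − d_{j−1} where d_j = dim ker(N^j) (with d_0 = 0). Computing the differences gives [4, 1, 1].
The number of blocks of size exactly k is (#blocks of size ≥ k) − (#blocks of size ≥ k + 1), so the partition is: 3 block(s) of size 1, 1 block(s) of size 3.
In nonincreasing order the block sizes are [3, 1, 1, 1].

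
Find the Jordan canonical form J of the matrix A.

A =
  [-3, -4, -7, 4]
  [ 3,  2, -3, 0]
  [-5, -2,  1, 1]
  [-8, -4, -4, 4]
J_1(-2) ⊕ J_3(2)

The characteristic polynomial is
  det(x·I − A) = x^4 - 4*x^3 + 16*x - 16 = (x - 2)^3*(x + 2)

Eigenvalues and multiplicities (the geometric multiplicity of λ is n − rank(A − λI), which equals the number of Jordan blocks for λ):
  λ = -2: algebraic multiplicity = 1, geometric multiplicity = 1
  λ = 2: algebraic multiplicity = 3, geometric multiplicity = 1

Determining the block sizes for each eigenvalue:
  λ = -2: one block (gm = 1), so the single block has size am = 1 → block sizes [1]
  λ = 2: one block (gm = 1), so the single block has size am = 3 → block sizes [3]

Assembling the blocks gives a Jordan form
J =
  [-2, 0, 0, 0]
  [ 0, 2, 1, 0]
  [ 0, 0, 2, 1]
  [ 0, 0, 0, 2]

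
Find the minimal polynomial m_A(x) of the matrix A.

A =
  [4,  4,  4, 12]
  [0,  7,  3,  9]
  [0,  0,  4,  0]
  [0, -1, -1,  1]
x^2 - 8*x + 16

The characteristic polynomial is χ_A(x) = (x - 4)^4, so the eigenvalues are known. The minimal polynomial is
  m_A(x) = Π_λ (x − λ)^{k_λ}
where k_λ is the size of the *largest* Jordan block for λ (equivalently, the smallest k with (A − λI)^k v = 0 for every generalised eigenvector v of λ).

  λ = 4: largest Jordan block has size 2, contributing (x − 4)^2

So m_A(x) = (x - 4)^2 = x^2 - 8*x + 16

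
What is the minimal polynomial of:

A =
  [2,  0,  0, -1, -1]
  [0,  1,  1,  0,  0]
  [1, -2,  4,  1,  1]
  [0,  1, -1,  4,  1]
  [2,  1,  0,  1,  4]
x^3 - 9*x^2 + 27*x - 27

The characteristic polynomial is χ_A(x) = (x - 3)^5, so the eigenvalues are known. The minimal polynomial is
  m_A(x) = Π_λ (x − λ)^{k_λ}
where k_λ is the size of the *largest* Jordan block for λ (equivalently, the smallest k with (A − λI)^k v = 0 for every generalised eigenvector v of λ).

  λ = 3: largest Jordan block has size 3, contributing (x − 3)^3

So m_A(x) = (x - 3)^3 = x^3 - 9*x^2 + 27*x - 27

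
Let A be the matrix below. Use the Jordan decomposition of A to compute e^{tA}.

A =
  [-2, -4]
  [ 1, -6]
e^{tA} =
  [2*t*exp(-4*t) + exp(-4*t), -4*t*exp(-4*t)]
  [t*exp(-4*t), -2*t*exp(-4*t) + exp(-4*t)]

Strategy: write A = P · J · P⁻¹ where J is a Jordan canonical form, so e^{tA} = P · e^{tJ} · P⁻¹, and e^{tJ} can be computed block-by-block.

A has Jordan form
J =
  [-4,  1]
  [ 0, -4]
(up to reordering of blocks).

Per-block formulas:
  For a 2×2 Jordan block J_2(-4): exp(t · J_2(-4)) = e^(-4t)·(I + t·N), where N is the 2×2 nilpotent shift.

After assembling e^{tJ} and conjugating by P, we get:

e^{tA} =
  [2*t*exp(-4*t) + exp(-4*t), -4*t*exp(-4*t)]
  [t*exp(-4*t), -2*t*exp(-4*t) + exp(-4*t)]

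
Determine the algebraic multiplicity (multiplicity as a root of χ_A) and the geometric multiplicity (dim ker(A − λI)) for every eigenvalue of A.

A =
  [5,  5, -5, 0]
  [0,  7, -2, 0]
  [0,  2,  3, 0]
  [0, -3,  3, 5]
λ = 5: alg = 4, geom = 3

Step 1 — factor the characteristic polynomial to read off the algebraic multiplicities:
  χ_A(x) = (x - 5)^4

Step 2 — compute geometric multiplicities via the rank-nullity identity g(λ) = n − rank(A − λI):
  rank(A − (5)·I) = 1, so dim ker(A − (5)·I) = n − 1 = 3

Summary:
  λ = 5: algebraic multiplicity = 4, geometric multiplicity = 3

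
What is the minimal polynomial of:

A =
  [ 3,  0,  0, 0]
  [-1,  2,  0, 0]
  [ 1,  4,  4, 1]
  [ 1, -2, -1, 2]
x^3 - 8*x^2 + 21*x - 18

The characteristic polynomial is χ_A(x) = (x - 3)^3*(x - 2), so the eigenvalues are known. The minimal polynomial is
  m_A(x) = Π_λ (x − λ)^{k_λ}
where k_λ is the size of the *largest* Jordan block for λ (equivalently, the smallest k with (A − λI)^k v = 0 for every generalised eigenvector v of λ).

  λ = 2: largest Jordan block has size 1, contributing (x − 2)
  λ = 3: largest Jordan block has size 2, contributing (x − 3)^2

So m_A(x) = (x - 3)^2*(x - 2) = x^3 - 8*x^2 + 21*x - 18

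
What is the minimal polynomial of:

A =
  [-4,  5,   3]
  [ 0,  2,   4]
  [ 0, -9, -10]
x^3 + 12*x^2 + 48*x + 64

The characteristic polynomial is χ_A(x) = (x + 4)^3, so the eigenvalues are known. The minimal polynomial is
  m_A(x) = Π_λ (x − λ)^{k_λ}
where k_λ is the size of the *largest* Jordan block for λ (equivalently, the smallest k with (A − λI)^k v = 0 for every generalised eigenvector v of λ).

  λ = -4: largest Jordan block has size 3, contributing (x + 4)^3

So m_A(x) = (x + 4)^3 = x^3 + 12*x^2 + 48*x + 64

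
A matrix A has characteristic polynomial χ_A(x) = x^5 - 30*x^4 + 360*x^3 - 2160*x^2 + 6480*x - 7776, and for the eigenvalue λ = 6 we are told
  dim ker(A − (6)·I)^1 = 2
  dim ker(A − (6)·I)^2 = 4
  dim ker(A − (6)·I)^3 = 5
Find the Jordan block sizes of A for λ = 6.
Block sizes for λ = 6: [3, 2]

From the dimensions of kernels of powers, the number of Jordan blocks of size at least j is d_j − d_{j−1} where d_j = dim ker(N^j) (with d_0 = 0). Computing the differences gives [2, 2, 1].
The number of blocks of size exactly k is (#blocks of size ≥ k) − (#blocks of size ≥ k + 1), so the partition is: 1 block(s) of size 2, 1 block(s) of size 3.
In nonincreasing order the block sizes are [3, 2].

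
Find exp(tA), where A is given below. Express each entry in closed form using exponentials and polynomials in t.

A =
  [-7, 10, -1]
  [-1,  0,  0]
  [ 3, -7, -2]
e^{tA} =
  [3*t^2*exp(-3*t)/2 - 4*t*exp(-3*t) + exp(-3*t), -3*t^2*exp(-3*t)/2 + 10*t*exp(-3*t), 3*t^2*exp(-3*t)/2 - t*exp(-3*t)]
  [t^2*exp(-3*t)/2 - t*exp(-3*t), -t^2*exp(-3*t)/2 + 3*t*exp(-3*t) + exp(-3*t), t^2*exp(-3*t)/2]
  [-t^2*exp(-3*t) + 3*t*exp(-3*t), t^2*exp(-3*t) - 7*t*exp(-3*t), -t^2*exp(-3*t) + t*exp(-3*t) + exp(-3*t)]

Strategy: write A = P · J · P⁻¹ where J is a Jordan canonical form, so e^{tA} = P · e^{tJ} · P⁻¹, and e^{tJ} can be computed block-by-block.

A has Jordan form
J =
  [-3,  1,  0]
  [ 0, -3,  1]
  [ 0,  0, -3]
(up to reordering of blocks).

Per-block formulas:
  For a 3×3 Jordan block J_3(-3): exp(t · J_3(-3)) = e^(-3t)·(I + t·N + (t^2/2)·N^2), where N is the 3×3 nilpotent shift.

After assembling e^{tJ} and conjugating by P, we get:

e^{tA} =
  [3*t^2*exp(-3*t)/2 - 4*t*exp(-3*t) + exp(-3*t), -3*t^2*exp(-3*t)/2 + 10*t*exp(-3*t), 3*t^2*exp(-3*t)/2 - t*exp(-3*t)]
  [t^2*exp(-3*t)/2 - t*exp(-3*t), -t^2*exp(-3*t)/2 + 3*t*exp(-3*t) + exp(-3*t), t^2*exp(-3*t)/2]
  [-t^2*exp(-3*t) + 3*t*exp(-3*t), t^2*exp(-3*t) - 7*t*exp(-3*t), -t^2*exp(-3*t) + t*exp(-3*t) + exp(-3*t)]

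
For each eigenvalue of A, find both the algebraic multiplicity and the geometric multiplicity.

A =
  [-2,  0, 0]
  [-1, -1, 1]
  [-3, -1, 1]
λ = -2: alg = 1, geom = 1; λ = 0: alg = 2, geom = 1

Step 1 — factor the characteristic polynomial to read off the algebraic multiplicities:
  χ_A(x) = x^2*(x + 2)

Step 2 — compute geometric multiplicities via the rank-nullity identity g(λ) = n − rank(A − λI):
  rank(A − (-2)·I) = 2, so dim ker(A − (-2)·I) = n − 2 = 1
  rank(A − (0)·I) = 2, so dim ker(A − (0)·I) = n − 2 = 1

Summary:
  λ = -2: algebraic multiplicity = 1, geometric multiplicity = 1
  λ = 0: algebraic multiplicity = 2, geometric multiplicity = 1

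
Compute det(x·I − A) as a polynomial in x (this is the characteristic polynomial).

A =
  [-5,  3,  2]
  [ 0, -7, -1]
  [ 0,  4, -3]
x^3 + 15*x^2 + 75*x + 125

Expanding det(x·I − A) (e.g. by cofactor expansion or by noting that A is similar to its Jordan form J, which has the same characteristic polynomial as A) gives
  χ_A(x) = x^3 + 15*x^2 + 75*x + 125
which factors as (x + 5)^3. The eigenvalues (with algebraic multiplicities) are λ = -5 with multiplicity 3.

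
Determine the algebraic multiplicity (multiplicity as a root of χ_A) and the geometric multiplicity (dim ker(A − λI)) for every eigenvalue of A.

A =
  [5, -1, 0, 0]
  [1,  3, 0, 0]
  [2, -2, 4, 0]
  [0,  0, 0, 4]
λ = 4: alg = 4, geom = 3

Step 1 — factor the characteristic polynomial to read off the algebraic multiplicities:
  χ_A(x) = (x - 4)^4

Step 2 — compute geometric multiplicities via the rank-nullity identity g(λ) = n − rank(A − λI):
  rank(A − (4)·I) = 1, so dim ker(A − (4)·I) = n − 1 = 3

Summary:
  λ = 4: algebraic multiplicity = 4, geometric multiplicity = 3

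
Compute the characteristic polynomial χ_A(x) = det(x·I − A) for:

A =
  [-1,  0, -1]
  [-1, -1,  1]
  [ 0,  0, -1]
x^3 + 3*x^2 + 3*x + 1

Expanding det(x·I − A) (e.g. by cofactor expansion or by noting that A is similar to its Jordan form J, which has the same characteristic polynomial as A) gives
  χ_A(x) = x^3 + 3*x^2 + 3*x + 1
which factors as (x + 1)^3. The eigenvalues (with algebraic multiplicities) are λ = -1 with multiplicity 3.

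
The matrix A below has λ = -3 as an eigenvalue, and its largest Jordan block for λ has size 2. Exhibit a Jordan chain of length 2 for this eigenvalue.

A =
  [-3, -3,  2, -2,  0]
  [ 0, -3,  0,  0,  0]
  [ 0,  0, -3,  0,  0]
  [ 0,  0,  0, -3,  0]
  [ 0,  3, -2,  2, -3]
A Jordan chain for λ = -3 of length 2:
v_1 = (-3, 0, 0, 0, 3)ᵀ
v_2 = (0, 1, 0, 0, 0)ᵀ

Let N = A − (-3)·I. We want v_2 with N^2 v_2 = 0 but N^1 v_2 ≠ 0; then v_{j-1} := N · v_j for j = 2, …, 2.

Pick v_2 = (0, 1, 0, 0, 0)ᵀ.
Then v_1 = N · v_2 = (-3, 0, 0, 0, 3)ᵀ.

Sanity check: (A − (-3)·I) v_1 = (0, 0, 0, 0, 0)ᵀ = 0. ✓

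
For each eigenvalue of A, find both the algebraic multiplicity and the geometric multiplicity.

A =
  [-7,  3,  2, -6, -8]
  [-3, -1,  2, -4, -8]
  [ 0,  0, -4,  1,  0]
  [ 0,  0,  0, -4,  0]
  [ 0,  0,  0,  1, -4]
λ = -4: alg = 5, geom = 3

Step 1 — factor the characteristic polynomial to read off the algebraic multiplicities:
  χ_A(x) = (x + 4)^5

Step 2 — compute geometric multiplicities via the rank-nullity identity g(λ) = n − rank(A − λI):
  rank(A − (-4)·I) = 2, so dim ker(A − (-4)·I) = n − 2 = 3

Summary:
  λ = -4: algebraic multiplicity = 5, geometric multiplicity = 3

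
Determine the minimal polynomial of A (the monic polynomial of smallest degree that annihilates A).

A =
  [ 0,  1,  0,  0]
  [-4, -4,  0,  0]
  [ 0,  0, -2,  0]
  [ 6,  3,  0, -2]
x^2 + 4*x + 4

The characteristic polynomial is χ_A(x) = (x + 2)^4, so the eigenvalues are known. The minimal polynomial is
  m_A(x) = Π_λ (x − λ)^{k_λ}
where k_λ is the size of the *largest* Jordan block for λ (equivalently, the smallest k with (A − λI)^k v = 0 for every generalised eigenvector v of λ).

  λ = -2: largest Jordan block has size 2, contributing (x + 2)^2

So m_A(x) = (x + 2)^2 = x^2 + 4*x + 4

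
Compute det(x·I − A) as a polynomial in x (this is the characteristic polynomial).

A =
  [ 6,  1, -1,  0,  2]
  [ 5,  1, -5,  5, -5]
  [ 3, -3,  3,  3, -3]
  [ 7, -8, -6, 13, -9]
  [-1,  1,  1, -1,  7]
x^5 - 30*x^4 + 360*x^3 - 2160*x^2 + 6480*x - 7776

Expanding det(x·I − A) (e.g. by cofactor expansion or by noting that A is similar to its Jordan form J, which has the same characteristic polynomial as A) gives
  χ_A(x) = x^5 - 30*x^4 + 360*x^3 - 2160*x^2 + 6480*x - 7776
which factors as (x - 6)^5. The eigenvalues (with algebraic multiplicities) are λ = 6 with multiplicity 5.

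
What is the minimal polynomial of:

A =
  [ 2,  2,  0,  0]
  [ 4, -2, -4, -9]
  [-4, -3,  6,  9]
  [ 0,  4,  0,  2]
x^3 - 6*x^2 + 12*x - 8

The characteristic polynomial is χ_A(x) = (x - 2)^4, so the eigenvalues are known. The minimal polynomial is
  m_A(x) = Π_λ (x − λ)^{k_λ}
where k_λ is the size of the *largest* Jordan block for λ (equivalently, the smallest k with (A − λI)^k v = 0 for every generalised eigenvector v of λ).

  λ = 2: largest Jordan block has size 3, contributing (x − 2)^3

So m_A(x) = (x - 2)^3 = x^3 - 6*x^2 + 12*x - 8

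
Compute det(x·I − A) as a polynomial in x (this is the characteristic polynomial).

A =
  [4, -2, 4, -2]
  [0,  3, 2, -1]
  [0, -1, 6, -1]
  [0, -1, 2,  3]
x^4 - 16*x^3 + 96*x^2 - 256*x + 256

Expanding det(x·I − A) (e.g. by cofactor expansion or by noting that A is similar to its Jordan form J, which has the same characteristic polynomial as A) gives
  χ_A(x) = x^4 - 16*x^3 + 96*x^2 - 256*x + 256
which factors as (x - 4)^4. The eigenvalues (with algebraic multiplicities) are λ = 4 with multiplicity 4.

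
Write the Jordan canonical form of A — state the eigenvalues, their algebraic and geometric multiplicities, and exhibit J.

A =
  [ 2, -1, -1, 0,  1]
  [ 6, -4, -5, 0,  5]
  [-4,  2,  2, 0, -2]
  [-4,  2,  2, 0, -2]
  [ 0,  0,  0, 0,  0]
J_3(0) ⊕ J_1(0) ⊕ J_1(0)

The characteristic polynomial is
  det(x·I − A) = x^5

Eigenvalues and multiplicities (the geometric multiplicity of λ is n − rank(A − λI), which equals the number of Jordan blocks for λ):
  λ = 0: algebraic multiplicity = 5, geometric multiplicity = 3

Determining the block sizes for each eigenvalue:
  λ = 0: with am = 5 and gm = 3, the partition is not yet determined (e.g. several partitions of 5 into 3 parts exist). Let N = A − (0)·I. Computing rank(N^1) = 2, rank(N^2) = 1, rank(N^3) = 0; the number of blocks of size ≥ j is rank(N^{j−1}) − rank(N^j), giving [3, 1, 1]. So we have 1 block(s) of size 3, 2 block(s) of size 1 → block sizes [3, 1, 1]

Assembling the blocks gives a Jordan form
J =
  [0, 1, 0, 0, 0]
  [0, 0, 1, 0, 0]
  [0, 0, 0, 0, 0]
  [0, 0, 0, 0, 0]
  [0, 0, 0, 0, 0]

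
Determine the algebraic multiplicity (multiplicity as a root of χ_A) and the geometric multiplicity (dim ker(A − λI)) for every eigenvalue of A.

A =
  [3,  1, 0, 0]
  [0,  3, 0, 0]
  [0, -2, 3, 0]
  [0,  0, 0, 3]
λ = 3: alg = 4, geom = 3

Step 1 — factor the characteristic polynomial to read off the algebraic multiplicities:
  χ_A(x) = (x - 3)^4

Step 2 — compute geometric multiplicities via the rank-nullity identity g(λ) = n − rank(A − λI):
  rank(A − (3)·I) = 1, so dim ker(A − (3)·I) = n − 1 = 3

Summary:
  λ = 3: algebraic multiplicity = 4, geometric multiplicity = 3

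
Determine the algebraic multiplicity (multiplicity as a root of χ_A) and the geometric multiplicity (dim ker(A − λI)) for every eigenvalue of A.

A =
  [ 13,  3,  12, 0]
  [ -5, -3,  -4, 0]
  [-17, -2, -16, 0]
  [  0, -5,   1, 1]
λ = -2: alg = 3, geom = 1; λ = 1: alg = 1, geom = 1

Step 1 — factor the characteristic polynomial to read off the algebraic multiplicities:
  χ_A(x) = (x - 1)*(x + 2)^3

Step 2 — compute geometric multiplicities via the rank-nullity identity g(λ) = n − rank(A − λI):
  rank(A − (-2)·I) = 3, so dim ker(A − (-2)·I) = n − 3 = 1
  rank(A − (1)·I) = 3, so dim ker(A − (1)·I) = n − 3 = 1

Summary:
  λ = -2: algebraic multiplicity = 3, geometric multiplicity = 1
  λ = 1: algebraic multiplicity = 1, geometric multiplicity = 1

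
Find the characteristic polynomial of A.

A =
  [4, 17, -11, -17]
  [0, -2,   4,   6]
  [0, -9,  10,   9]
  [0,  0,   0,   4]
x^4 - 16*x^3 + 96*x^2 - 256*x + 256

Expanding det(x·I − A) (e.g. by cofactor expansion or by noting that A is similar to its Jordan form J, which has the same characteristic polynomial as A) gives
  χ_A(x) = x^4 - 16*x^3 + 96*x^2 - 256*x + 256
which factors as (x - 4)^4. The eigenvalues (with algebraic multiplicities) are λ = 4 with multiplicity 4.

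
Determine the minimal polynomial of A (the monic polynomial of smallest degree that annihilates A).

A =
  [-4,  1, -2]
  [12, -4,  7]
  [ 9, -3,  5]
x^3 + 3*x^2 + 3*x + 1

The characteristic polynomial is χ_A(x) = (x + 1)^3, so the eigenvalues are known. The minimal polynomial is
  m_A(x) = Π_λ (x − λ)^{k_λ}
where k_λ is the size of the *largest* Jordan block for λ (equivalently, the smallest k with (A − λI)^k v = 0 for every generalised eigenvector v of λ).

  λ = -1: largest Jordan block has size 3, contributing (x + 1)^3

So m_A(x) = (x + 1)^3 = x^3 + 3*x^2 + 3*x + 1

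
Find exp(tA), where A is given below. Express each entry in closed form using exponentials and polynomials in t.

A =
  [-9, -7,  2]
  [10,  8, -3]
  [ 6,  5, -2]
e^{tA} =
  [3*t^2*exp(-t) - 8*t*exp(-t) + exp(-t), 3*t^2*exp(-t)/2 - 7*t*exp(-t), 3*t^2*exp(-t)/2 + 2*t*exp(-t)]
  [-4*t^2*exp(-t) + 10*t*exp(-t), -2*t^2*exp(-t) + 9*t*exp(-t) + exp(-t), -2*t^2*exp(-t) - 3*t*exp(-t)]
  [-2*t^2*exp(-t) + 6*t*exp(-t), -t^2*exp(-t) + 5*t*exp(-t), -t^2*exp(-t) - t*exp(-t) + exp(-t)]

Strategy: write A = P · J · P⁻¹ where J is a Jordan canonical form, so e^{tA} = P · e^{tJ} · P⁻¹, and e^{tJ} can be computed block-by-block.

A has Jordan form
J =
  [-1,  1,  0]
  [ 0, -1,  1]
  [ 0,  0, -1]
(up to reordering of blocks).

Per-block formulas:
  For a 3×3 Jordan block J_3(-1): exp(t · J_3(-1)) = e^(-1t)·(I + t·N + (t^2/2)·N^2), where N is the 3×3 nilpotent shift.

After assembling e^{tJ} and conjugating by P, we get:

e^{tA} =
  [3*t^2*exp(-t) - 8*t*exp(-t) + exp(-t), 3*t^2*exp(-t)/2 - 7*t*exp(-t), 3*t^2*exp(-t)/2 + 2*t*exp(-t)]
  [-4*t^2*exp(-t) + 10*t*exp(-t), -2*t^2*exp(-t) + 9*t*exp(-t) + exp(-t), -2*t^2*exp(-t) - 3*t*exp(-t)]
  [-2*t^2*exp(-t) + 6*t*exp(-t), -t^2*exp(-t) + 5*t*exp(-t), -t^2*exp(-t) - t*exp(-t) + exp(-t)]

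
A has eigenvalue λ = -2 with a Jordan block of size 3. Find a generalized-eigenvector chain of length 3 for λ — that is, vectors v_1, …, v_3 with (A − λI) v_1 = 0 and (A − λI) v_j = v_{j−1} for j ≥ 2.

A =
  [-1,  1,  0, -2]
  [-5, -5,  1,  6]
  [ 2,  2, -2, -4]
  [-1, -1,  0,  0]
A Jordan chain for λ = -2 of length 3:
v_1 = (-2, 6, -4, 2)ᵀ
v_2 = (1, -5, 2, -1)ᵀ
v_3 = (1, 0, 0, 0)ᵀ

Let N = A − (-2)·I. We want v_3 with N^3 v_3 = 0 but N^2 v_3 ≠ 0; then v_{j-1} := N · v_j for j = 3, …, 2.

Pick v_3 = (1, 0, 0, 0)ᵀ.
Then v_2 = N · v_3 = (1, -5, 2, -1)ᵀ.
Then v_1 = N · v_2 = (-2, 6, -4, 2)ᵀ.

Sanity check: (A − (-2)·I) v_1 = (0, 0, 0, 0)ᵀ = 0. ✓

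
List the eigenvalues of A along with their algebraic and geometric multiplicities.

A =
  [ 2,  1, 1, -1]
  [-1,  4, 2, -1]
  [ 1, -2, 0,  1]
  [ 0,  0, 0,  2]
λ = 2: alg = 4, geom = 2

Step 1 — factor the characteristic polynomial to read off the algebraic multiplicities:
  χ_A(x) = (x - 2)^4

Step 2 — compute geometric multiplicities via the rank-nullity identity g(λ) = n − rank(A − λI):
  rank(A − (2)·I) = 2, so dim ker(A − (2)·I) = n − 2 = 2

Summary:
  λ = 2: algebraic multiplicity = 4, geometric multiplicity = 2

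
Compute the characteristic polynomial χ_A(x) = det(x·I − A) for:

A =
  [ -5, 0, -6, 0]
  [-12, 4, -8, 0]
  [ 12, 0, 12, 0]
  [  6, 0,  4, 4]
x^4 - 15*x^3 + 84*x^2 - 208*x + 192

Expanding det(x·I − A) (e.g. by cofactor expansion or by noting that A is similar to its Jordan form J, which has the same characteristic polynomial as A) gives
  χ_A(x) = x^4 - 15*x^3 + 84*x^2 - 208*x + 192
which factors as (x - 4)^3*(x - 3). The eigenvalues (with algebraic multiplicities) are λ = 3 with multiplicity 1, λ = 4 with multiplicity 3.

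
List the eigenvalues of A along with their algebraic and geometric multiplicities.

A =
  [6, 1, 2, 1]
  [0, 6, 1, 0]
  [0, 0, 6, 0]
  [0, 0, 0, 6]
λ = 6: alg = 4, geom = 2

Step 1 — factor the characteristic polynomial to read off the algebraic multiplicities:
  χ_A(x) = (x - 6)^4

Step 2 — compute geometric multiplicities via the rank-nullity identity g(λ) = n − rank(A − λI):
  rank(A − (6)·I) = 2, so dim ker(A − (6)·I) = n − 2 = 2

Summary:
  λ = 6: algebraic multiplicity = 4, geometric multiplicity = 2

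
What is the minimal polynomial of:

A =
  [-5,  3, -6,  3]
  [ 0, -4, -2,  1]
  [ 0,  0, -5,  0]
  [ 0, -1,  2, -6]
x^2 + 10*x + 25

The characteristic polynomial is χ_A(x) = (x + 5)^4, so the eigenvalues are known. The minimal polynomial is
  m_A(x) = Π_λ (x − λ)^{k_λ}
where k_λ is the size of the *largest* Jordan block for λ (equivalently, the smallest k with (A − λI)^k v = 0 for every generalised eigenvector v of λ).

  λ = -5: largest Jordan block has size 2, contributing (x + 5)^2

So m_A(x) = (x + 5)^2 = x^2 + 10*x + 25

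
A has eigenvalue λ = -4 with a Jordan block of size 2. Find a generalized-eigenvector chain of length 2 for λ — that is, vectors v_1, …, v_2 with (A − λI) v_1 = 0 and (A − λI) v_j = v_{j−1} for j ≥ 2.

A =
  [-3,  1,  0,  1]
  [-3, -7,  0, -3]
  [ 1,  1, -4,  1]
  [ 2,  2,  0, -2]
A Jordan chain for λ = -4 of length 2:
v_1 = (1, -3, 1, 2)ᵀ
v_2 = (1, 0, 0, 0)ᵀ

Let N = A − (-4)·I. We want v_2 with N^2 v_2 = 0 but N^1 v_2 ≠ 0; then v_{j-1} := N · v_j for j = 2, …, 2.

Pick v_2 = (1, 0, 0, 0)ᵀ.
Then v_1 = N · v_2 = (1, -3, 1, 2)ᵀ.

Sanity check: (A − (-4)·I) v_1 = (0, 0, 0, 0)ᵀ = 0. ✓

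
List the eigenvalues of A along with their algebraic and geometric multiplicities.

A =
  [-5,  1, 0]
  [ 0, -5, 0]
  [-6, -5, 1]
λ = -5: alg = 2, geom = 1; λ = 1: alg = 1, geom = 1

Step 1 — factor the characteristic polynomial to read off the algebraic multiplicities:
  χ_A(x) = (x - 1)*(x + 5)^2

Step 2 — compute geometric multiplicities via the rank-nullity identity g(λ) = n − rank(A − λI):
  rank(A − (-5)·I) = 2, so dim ker(A − (-5)·I) = n − 2 = 1
  rank(A − (1)·I) = 2, so dim ker(A − (1)·I) = n − 2 = 1

Summary:
  λ = -5: algebraic multiplicity = 2, geometric multiplicity = 1
  λ = 1: algebraic multiplicity = 1, geometric multiplicity = 1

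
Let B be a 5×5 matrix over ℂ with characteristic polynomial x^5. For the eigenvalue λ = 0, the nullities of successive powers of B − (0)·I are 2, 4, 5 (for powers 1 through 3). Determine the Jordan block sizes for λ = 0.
Block sizes for λ = 0: [3, 2]

From the dimensions of kernels of powers, the number of Jordan blocks of size at least j is d_j − d_{j−1} where d_j = dim ker(N^j) (with d_0 = 0). Computing the differences gives [2, 2, 1].
The number of blocks of size exactly k is (#blocks of size ≥ k) − (#blocks of size ≥ k + 1), so the partition is: 1 block(s) of size 2, 1 block(s) of size 3.
In nonincreasing order the block sizes are [3, 2].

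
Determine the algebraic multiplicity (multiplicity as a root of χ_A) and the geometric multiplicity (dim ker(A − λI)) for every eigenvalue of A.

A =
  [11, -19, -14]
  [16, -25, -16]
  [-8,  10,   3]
λ = -5: alg = 2, geom = 1; λ = -1: alg = 1, geom = 1

Step 1 — factor the characteristic polynomial to read off the algebraic multiplicities:
  χ_A(x) = (x + 1)*(x + 5)^2

Step 2 — compute geometric multiplicities via the rank-nullity identity g(λ) = n − rank(A − λI):
  rank(A − (-5)·I) = 2, so dim ker(A − (-5)·I) = n − 2 = 1
  rank(A − (-1)·I) = 2, so dim ker(A − (-1)·I) = n − 2 = 1

Summary:
  λ = -5: algebraic multiplicity = 2, geometric multiplicity = 1
  λ = -1: algebraic multiplicity = 1, geometric multiplicity = 1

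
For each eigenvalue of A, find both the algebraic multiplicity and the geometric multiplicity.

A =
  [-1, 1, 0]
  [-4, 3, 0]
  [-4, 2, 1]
λ = 1: alg = 3, geom = 2

Step 1 — factor the characteristic polynomial to read off the algebraic multiplicities:
  χ_A(x) = (x - 1)^3

Step 2 — compute geometric multiplicities via the rank-nullity identity g(λ) = n − rank(A − λI):
  rank(A − (1)·I) = 1, so dim ker(A − (1)·I) = n − 1 = 2

Summary:
  λ = 1: algebraic multiplicity = 3, geometric multiplicity = 2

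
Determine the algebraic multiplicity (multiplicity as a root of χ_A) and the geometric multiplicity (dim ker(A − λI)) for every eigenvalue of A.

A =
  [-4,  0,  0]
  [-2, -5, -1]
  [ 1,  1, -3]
λ = -4: alg = 3, geom = 1

Step 1 — factor the characteristic polynomial to read off the algebraic multiplicities:
  χ_A(x) = (x + 4)^3

Step 2 — compute geometric multiplicities via the rank-nullity identity g(λ) = n − rank(A − λI):
  rank(A − (-4)·I) = 2, so dim ker(A − (-4)·I) = n − 2 = 1

Summary:
  λ = -4: algebraic multiplicity = 3, geometric multiplicity = 1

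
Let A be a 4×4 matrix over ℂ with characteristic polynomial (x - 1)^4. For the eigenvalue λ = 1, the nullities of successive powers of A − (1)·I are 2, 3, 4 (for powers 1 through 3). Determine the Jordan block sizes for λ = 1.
Block sizes for λ = 1: [3, 1]

From the dimensions of kernels of powers, the number of Jordan blocks of size at least j is d_j − d_{j−1} where d_j = dim ker(N^j) (with d_0 = 0). Computing the differences gives [2, 1, 1].
The number of blocks of size exactly k is (#blocks of size ≥ k) − (#blocks of size ≥ k + 1), so the partition is: 1 block(s) of size 1, 1 block(s) of size 3.
In nonincreasing order the block sizes are [3, 1].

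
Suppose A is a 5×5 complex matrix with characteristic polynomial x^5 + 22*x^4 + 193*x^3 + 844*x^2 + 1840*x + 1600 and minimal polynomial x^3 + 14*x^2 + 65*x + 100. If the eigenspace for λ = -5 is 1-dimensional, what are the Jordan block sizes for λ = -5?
Block sizes for λ = -5: [2]

Step 1 — from the characteristic polynomial, algebraic multiplicity of λ = -5 is 2. From dim ker(A − (-5)·I) = 1, there are exactly 1 Jordan blocks for λ = -5.
Step 2 — from the minimal polynomial, the factor (x + 5)^2 tells us the largest block for λ = -5 has size 2.
Step 3 — with total size 2, 1 blocks, and largest block 2, the block sizes (in nonincreasing order) are [2].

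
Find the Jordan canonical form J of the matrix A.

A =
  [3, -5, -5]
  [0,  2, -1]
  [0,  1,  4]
J_2(3) ⊕ J_1(3)

The characteristic polynomial is
  det(x·I − A) = x^3 - 9*x^2 + 27*x - 27 = (x - 3)^3

Eigenvalues and multiplicities (the geometric multiplicity of λ is n − rank(A − λI), which equals the number of Jordan blocks for λ):
  λ = 3: algebraic multiplicity = 3, geometric multiplicity = 2

Determining the block sizes for each eigenvalue:
  λ = 3: 2 blocks summing to 3 forces exactly one block of size 2 and the rest size 1 → block sizes [2, 1]

Assembling the blocks gives a Jordan form
J =
  [3, 1, 0]
  [0, 3, 0]
  [0, 0, 3]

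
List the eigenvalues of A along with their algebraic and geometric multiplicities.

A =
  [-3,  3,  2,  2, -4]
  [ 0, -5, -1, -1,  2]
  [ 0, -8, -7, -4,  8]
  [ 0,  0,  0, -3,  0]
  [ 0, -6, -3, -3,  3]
λ = -3: alg = 5, geom = 3

Step 1 — factor the characteristic polynomial to read off the algebraic multiplicities:
  χ_A(x) = (x + 3)^5

Step 2 — compute geometric multiplicities via the rank-nullity identity g(λ) = n − rank(A − λI):
  rank(A − (-3)·I) = 2, so dim ker(A − (-3)·I) = n − 2 = 3

Summary:
  λ = -3: algebraic multiplicity = 5, geometric multiplicity = 3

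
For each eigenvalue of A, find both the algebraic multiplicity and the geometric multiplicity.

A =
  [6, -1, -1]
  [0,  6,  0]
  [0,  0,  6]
λ = 6: alg = 3, geom = 2

Step 1 — factor the characteristic polynomial to read off the algebraic multiplicities:
  χ_A(x) = (x - 6)^3

Step 2 — compute geometric multiplicities via the rank-nullity identity g(λ) = n − rank(A − λI):
  rank(A − (6)·I) = 1, so dim ker(A − (6)·I) = n − 1 = 2

Summary:
  λ = 6: algebraic multiplicity = 3, geometric multiplicity = 2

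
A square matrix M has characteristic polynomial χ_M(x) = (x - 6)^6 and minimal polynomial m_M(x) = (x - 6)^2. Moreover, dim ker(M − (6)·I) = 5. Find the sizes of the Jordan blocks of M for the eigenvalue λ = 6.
Block sizes for λ = 6: [2, 1, 1, 1, 1]

Step 1 — from the characteristic polynomial, algebraic multiplicity of λ = 6 is 6. From dim ker(M − (6)·I) = 5, there are exactly 5 Jordan blocks for λ = 6.
Step 2 — from the minimal polynomial, the factor (x − 6)^2 tells us the largest block for λ = 6 has size 2.
Step 3 — with total size 6, 5 blocks, and largest block 2, the block sizes (in nonincreasing order) are [2, 1, 1, 1, 1].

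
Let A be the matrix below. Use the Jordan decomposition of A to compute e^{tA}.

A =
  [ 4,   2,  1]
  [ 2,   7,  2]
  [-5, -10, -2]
e^{tA} =
  [t*exp(3*t) + exp(3*t), 2*t*exp(3*t), t*exp(3*t)]
  [2*t*exp(3*t), 4*t*exp(3*t) + exp(3*t), 2*t*exp(3*t)]
  [-5*t*exp(3*t), -10*t*exp(3*t), -5*t*exp(3*t) + exp(3*t)]

Strategy: write A = P · J · P⁻¹ where J is a Jordan canonical form, so e^{tA} = P · e^{tJ} · P⁻¹, and e^{tJ} can be computed block-by-block.

A has Jordan form
J =
  [3, 1, 0]
  [0, 3, 0]
  [0, 0, 3]
(up to reordering of blocks).

Per-block formulas:
  For a 2×2 Jordan block J_2(3): exp(t · J_2(3)) = e^(3t)·(I + t·N), where N is the 2×2 nilpotent shift.
  For a 1×1 block at λ = 3: exp(t · [3]) = [e^(3t)].

After assembling e^{tJ} and conjugating by P, we get:

e^{tA} =
  [t*exp(3*t) + exp(3*t), 2*t*exp(3*t), t*exp(3*t)]
  [2*t*exp(3*t), 4*t*exp(3*t) + exp(3*t), 2*t*exp(3*t)]
  [-5*t*exp(3*t), -10*t*exp(3*t), -5*t*exp(3*t) + exp(3*t)]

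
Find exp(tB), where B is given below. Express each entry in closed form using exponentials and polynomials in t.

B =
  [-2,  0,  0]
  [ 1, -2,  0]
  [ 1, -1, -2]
e^{tB} =
  [exp(-2*t), 0, 0]
  [t*exp(-2*t), exp(-2*t), 0]
  [-t^2*exp(-2*t)/2 + t*exp(-2*t), -t*exp(-2*t), exp(-2*t)]

Strategy: write B = P · J · P⁻¹ where J is a Jordan canonical form, so e^{tB} = P · e^{tJ} · P⁻¹, and e^{tJ} can be computed block-by-block.

B has Jordan form
J =
  [-2,  1,  0]
  [ 0, -2,  1]
  [ 0,  0, -2]
(up to reordering of blocks).

Per-block formulas:
  For a 3×3 Jordan block J_3(-2): exp(t · J_3(-2)) = e^(-2t)·(I + t·N + (t^2/2)·N^2), where N is the 3×3 nilpotent shift.

After assembling e^{tJ} and conjugating by P, we get:

e^{tB} =
  [exp(-2*t), 0, 0]
  [t*exp(-2*t), exp(-2*t), 0]
  [-t^2*exp(-2*t)/2 + t*exp(-2*t), -t*exp(-2*t), exp(-2*t)]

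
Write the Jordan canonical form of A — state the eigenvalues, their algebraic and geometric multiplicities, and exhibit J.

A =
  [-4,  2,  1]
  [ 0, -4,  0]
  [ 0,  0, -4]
J_2(-4) ⊕ J_1(-4)

The characteristic polynomial is
  det(x·I − A) = x^3 + 12*x^2 + 48*x + 64 = (x + 4)^3

Eigenvalues and multiplicities (the geometric multiplicity of λ is n − rank(A − λI), which equals the number of Jordan blocks for λ):
  λ = -4: algebraic multiplicity = 3, geometric multiplicity = 2

Determining the block sizes for each eigenvalue:
  λ = -4: 2 blocks summing to 3 forces exactly one block of size 2 and the rest size 1 → block sizes [2, 1]

Assembling the blocks gives a Jordan form
J =
  [-4,  1,  0]
  [ 0, -4,  0]
  [ 0,  0, -4]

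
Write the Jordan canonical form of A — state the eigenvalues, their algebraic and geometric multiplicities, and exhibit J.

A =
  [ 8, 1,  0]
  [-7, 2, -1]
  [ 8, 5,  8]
J_3(6)

The characteristic polynomial is
  det(x·I − A) = x^3 - 18*x^2 + 108*x - 216 = (x - 6)^3

Eigenvalues and multiplicities (the geometric multiplicity of λ is n − rank(A − λI), which equals the number of Jordan blocks for λ):
  λ = 6: algebraic multiplicity = 3, geometric multiplicity = 1

Determining the block sizes for each eigenvalue:
  λ = 6: one block (gm = 1), so the single block has size am = 3 → block sizes [3]

Assembling the blocks gives a Jordan form
J =
  [6, 1, 0]
  [0, 6, 1]
  [0, 0, 6]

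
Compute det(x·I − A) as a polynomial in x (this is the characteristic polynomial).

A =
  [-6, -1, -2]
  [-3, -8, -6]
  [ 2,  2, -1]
x^3 + 15*x^2 + 75*x + 125

Expanding det(x·I − A) (e.g. by cofactor expansion or by noting that A is similar to its Jordan form J, which has the same characteristic polynomial as A) gives
  χ_A(x) = x^3 + 15*x^2 + 75*x + 125
which factors as (x + 5)^3. The eigenvalues (with algebraic multiplicities) are λ = -5 with multiplicity 3.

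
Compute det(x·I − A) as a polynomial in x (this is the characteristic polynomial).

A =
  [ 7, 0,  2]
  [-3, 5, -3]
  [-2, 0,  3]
x^3 - 15*x^2 + 75*x - 125

Expanding det(x·I − A) (e.g. by cofactor expansion or by noting that A is similar to its Jordan form J, which has the same characteristic polynomial as A) gives
  χ_A(x) = x^3 - 15*x^2 + 75*x - 125
which factors as (x - 5)^3. The eigenvalues (with algebraic multiplicities) are λ = 5 with multiplicity 3.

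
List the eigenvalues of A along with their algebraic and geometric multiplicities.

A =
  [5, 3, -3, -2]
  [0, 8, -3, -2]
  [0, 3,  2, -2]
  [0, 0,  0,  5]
λ = 5: alg = 4, geom = 3

Step 1 — factor the characteristic polynomial to read off the algebraic multiplicities:
  χ_A(x) = (x - 5)^4

Step 2 — compute geometric multiplicities via the rank-nullity identity g(λ) = n − rank(A − λI):
  rank(A − (5)·I) = 1, so dim ker(A − (5)·I) = n − 1 = 3

Summary:
  λ = 5: algebraic multiplicity = 4, geometric multiplicity = 3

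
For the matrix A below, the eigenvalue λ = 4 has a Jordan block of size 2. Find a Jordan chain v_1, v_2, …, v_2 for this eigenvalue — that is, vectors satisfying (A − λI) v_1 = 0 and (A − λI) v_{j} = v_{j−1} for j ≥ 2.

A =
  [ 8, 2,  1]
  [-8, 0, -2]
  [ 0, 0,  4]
A Jordan chain for λ = 4 of length 2:
v_1 = (4, -8, 0)ᵀ
v_2 = (1, 0, 0)ᵀ

Let N = A − (4)·I. We want v_2 with N^2 v_2 = 0 but N^1 v_2 ≠ 0; then v_{j-1} := N · v_j for j = 2, …, 2.

Pick v_2 = (1, 0, 0)ᵀ.
Then v_1 = N · v_2 = (4, -8, 0)ᵀ.

Sanity check: (A − (4)·I) v_1 = (0, 0, 0)ᵀ = 0. ✓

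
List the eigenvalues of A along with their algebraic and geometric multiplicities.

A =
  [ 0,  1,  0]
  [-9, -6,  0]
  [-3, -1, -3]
λ = -3: alg = 3, geom = 2

Step 1 — factor the characteristic polynomial to read off the algebraic multiplicities:
  χ_A(x) = (x + 3)^3

Step 2 — compute geometric multiplicities via the rank-nullity identity g(λ) = n − rank(A − λI):
  rank(A − (-3)·I) = 1, so dim ker(A − (-3)·I) = n − 1 = 2

Summary:
  λ = -3: algebraic multiplicity = 3, geometric multiplicity = 2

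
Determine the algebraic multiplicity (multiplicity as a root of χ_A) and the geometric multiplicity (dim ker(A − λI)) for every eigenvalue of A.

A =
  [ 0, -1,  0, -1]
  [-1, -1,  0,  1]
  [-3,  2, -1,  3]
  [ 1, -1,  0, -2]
λ = -1: alg = 4, geom = 2

Step 1 — factor the characteristic polynomial to read off the algebraic multiplicities:
  χ_A(x) = (x + 1)^4

Step 2 — compute geometric multiplicities via the rank-nullity identity g(λ) = n − rank(A − λI):
  rank(A − (-1)·I) = 2, so dim ker(A − (-1)·I) = n − 2 = 2

Summary:
  λ = -1: algebraic multiplicity = 4, geometric multiplicity = 2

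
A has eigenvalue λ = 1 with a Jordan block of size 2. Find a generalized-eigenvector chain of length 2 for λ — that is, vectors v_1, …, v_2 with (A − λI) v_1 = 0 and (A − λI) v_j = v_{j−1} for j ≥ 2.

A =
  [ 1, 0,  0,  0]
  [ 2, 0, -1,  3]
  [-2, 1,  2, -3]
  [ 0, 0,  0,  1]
A Jordan chain for λ = 1 of length 2:
v_1 = (0, 2, -2, 0)ᵀ
v_2 = (1, 0, 0, 0)ᵀ

Let N = A − (1)·I. We want v_2 with N^2 v_2 = 0 but N^1 v_2 ≠ 0; then v_{j-1} := N · v_j for j = 2, …, 2.

Pick v_2 = (1, 0, 0, 0)ᵀ.
Then v_1 = N · v_2 = (0, 2, -2, 0)ᵀ.

Sanity check: (A − (1)·I) v_1 = (0, 0, 0, 0)ᵀ = 0. ✓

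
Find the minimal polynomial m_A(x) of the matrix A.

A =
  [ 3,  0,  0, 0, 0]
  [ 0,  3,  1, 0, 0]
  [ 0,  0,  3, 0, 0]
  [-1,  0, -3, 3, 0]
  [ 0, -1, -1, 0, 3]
x^3 - 9*x^2 + 27*x - 27

The characteristic polynomial is χ_A(x) = (x - 3)^5, so the eigenvalues are known. The minimal polynomial is
  m_A(x) = Π_λ (x − λ)^{k_λ}
where k_λ is the size of the *largest* Jordan block for λ (equivalently, the smallest k with (A − λI)^k v = 0 for every generalised eigenvector v of λ).

  λ = 3: largest Jordan block has size 3, contributing (x − 3)^3

So m_A(x) = (x - 3)^3 = x^3 - 9*x^2 + 27*x - 27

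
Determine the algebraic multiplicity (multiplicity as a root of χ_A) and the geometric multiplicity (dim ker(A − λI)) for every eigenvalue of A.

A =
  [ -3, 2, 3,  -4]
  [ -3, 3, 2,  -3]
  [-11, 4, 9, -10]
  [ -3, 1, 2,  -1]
λ = 2: alg = 4, geom = 2

Step 1 — factor the characteristic polynomial to read off the algebraic multiplicities:
  χ_A(x) = (x - 2)^4

Step 2 — compute geometric multiplicities via the rank-nullity identity g(λ) = n − rank(A − λI):
  rank(A − (2)·I) = 2, so dim ker(A − (2)·I) = n − 2 = 2

Summary:
  λ = 2: algebraic multiplicity = 4, geometric multiplicity = 2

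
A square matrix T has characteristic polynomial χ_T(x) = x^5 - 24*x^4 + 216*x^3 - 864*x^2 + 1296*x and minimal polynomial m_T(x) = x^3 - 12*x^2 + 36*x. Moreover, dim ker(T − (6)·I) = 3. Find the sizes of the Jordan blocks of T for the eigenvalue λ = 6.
Block sizes for λ = 6: [2, 1, 1]

Step 1 — from the characteristic polynomial, algebraic multiplicity of λ = 6 is 4. From dim ker(T − (6)·I) = 3, there are exactly 3 Jordan blocks for λ = 6.
Step 2 — from the minimal polynomial, the factor (x − 6)^2 tells us the largest block for λ = 6 has size 2.
Step 3 — with total size 4, 3 blocks, and largest block 2, the block sizes (in nonincreasing order) are [2, 1, 1].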